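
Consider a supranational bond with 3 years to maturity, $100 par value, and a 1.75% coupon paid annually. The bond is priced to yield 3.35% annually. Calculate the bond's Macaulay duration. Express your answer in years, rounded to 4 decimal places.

2.9474 years

Periodic yield y = 0.0335. Discount each cash flow and weight by its year:
  t   CF        PV=CF/(1+0.0335)^t    t·PV
  1         1.75         1.6933         1.6933
  2         1.75         1.6384         3.2768
  3       101.75        92.1728       276.5185
  Σ                     95.5045       281.4886
Price P = Σ PV = 95.5045.
Macaulay duration = Σ(t·PV) / P = 281.4886 / 95.5045 = 2.94739 years.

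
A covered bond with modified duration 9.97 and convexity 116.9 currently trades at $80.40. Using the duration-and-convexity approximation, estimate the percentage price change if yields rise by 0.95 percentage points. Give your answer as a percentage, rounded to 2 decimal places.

-8.94%

Duration effect: -D_mod·Δy = -9.97 × (+0.0095) = -0.094715
Convexity effect: ½·C·(Δy)² = 0.5 × 116.9 × (0.0095)² = +0.0052751125
ΔP/P ≈ -0.094715 + 0.0052751125 = -0.0894398875
= -8.94398875%.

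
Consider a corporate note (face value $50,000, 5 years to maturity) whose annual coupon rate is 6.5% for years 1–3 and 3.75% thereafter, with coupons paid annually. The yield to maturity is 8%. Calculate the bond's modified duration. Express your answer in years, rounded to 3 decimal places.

4.076 years

Periodic yield y = 0.08. First find Macaulay duration:
  t   CF        PV=CF/(1+0.08)^t    t·PV
  1     3,250.00     3,009.2593     3,009.2593
  2     3,250.00     2,786.3512     5,572.7023
  3     3,250.00     2,579.9548     7,739.8643
  4     1,875.00     1,378.1810     5,512.7239
  5    51,875.00    35,305.2533   176,526.2667
  Σ                 45,058.9995   198,360.8166
P = 45,058.9995; Macaulay duration = 198,360.8166 / 45,058.9995 = 4.40225 years.
Modified duration = D_Mac / (1 + y) = 4.40225 / 1.08 = 4.07615 years.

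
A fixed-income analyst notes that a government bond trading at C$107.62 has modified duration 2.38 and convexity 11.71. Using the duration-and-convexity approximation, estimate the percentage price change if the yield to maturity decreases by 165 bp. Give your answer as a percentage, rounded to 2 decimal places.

+4.09%

Duration effect: -D_mod·Δy = -2.38 × (-0.0165) = +0.039270
Convexity effect: ½·C·(Δy)² = 0.5 × 11.71 × (-0.0165)² = +0.00159402375
ΔP/P ≈ +0.039270 + 0.00159402375 = +0.04086402375
= +4.086402375%.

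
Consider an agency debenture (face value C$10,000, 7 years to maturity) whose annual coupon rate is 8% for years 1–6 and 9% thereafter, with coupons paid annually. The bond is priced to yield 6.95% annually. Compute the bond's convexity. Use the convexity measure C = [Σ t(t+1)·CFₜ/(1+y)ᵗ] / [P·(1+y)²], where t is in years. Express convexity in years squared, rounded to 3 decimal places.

With y = 0.0695:
  t   CF        PV=CF/(1+0.0695)^t    t·PV        t(t+1)·PV
  1       800.00       748.0131       748.0131       1,496.0262
  2       800.00       699.4045     1,398.8090       4,196.4269
  3       800.00       653.9546     1,961.8639       7,847.4556
  4       800.00       611.4583     2,445.8331      12,229.1656
  5       800.00       571.7235     2,858.6175      17,151.7049
  6       800.00       534.5708     3,207.4250      22,451.9747
  7    10,900.00     6,810.2174    47,671.5218     381,372.1741
  Σ                 10,629.3422    60,292.0833     446,744.9280
P = 10,629.3422.
Convexity = Σ t(t+1)·PV / [P·(1+y)²] = 446,744.9280 / (10,629.3422 × 1.143830) = 36.74444.

36.744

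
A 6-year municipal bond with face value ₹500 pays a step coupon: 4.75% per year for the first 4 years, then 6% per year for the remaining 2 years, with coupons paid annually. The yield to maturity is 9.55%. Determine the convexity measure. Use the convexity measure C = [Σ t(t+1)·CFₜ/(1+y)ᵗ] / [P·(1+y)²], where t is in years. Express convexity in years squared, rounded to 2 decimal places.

With y = 0.0955:
  t   CF        PV=CF/(1+0.0955)^t    t·PV        t(t+1)·PV
  1        23.75        21.6796        21.6796          43.3592
  2        23.75        19.7897        39.5794         118.7381
  3        23.75        18.0645        54.1936         216.7743
  4        23.75        16.4898        65.9590         329.7950
  5        30.00        19.0134        95.0669         570.4014
  6       530.00       306.6208     1,839.7247      12,878.0726
  Σ                    401.6577     2,116.2031      14,157.1406
P = 401.6577.
Convexity = Σ t(t+1)·PV / [P·(1+y)²] = 14,157.1406 / (401.6577 × 1.200120) = 29.36937.

29.37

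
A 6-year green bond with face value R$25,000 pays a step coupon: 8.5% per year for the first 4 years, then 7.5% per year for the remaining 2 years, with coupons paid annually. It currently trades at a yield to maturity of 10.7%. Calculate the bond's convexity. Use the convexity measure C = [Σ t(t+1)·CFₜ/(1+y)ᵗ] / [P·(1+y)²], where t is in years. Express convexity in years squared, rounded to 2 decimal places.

25.85

With y = 0.107:
  t   CF        PV=CF/(1+0.107)^t    t·PV        t(t+1)·PV
  1     2,125.00     1,919.6025     1,919.6025       3,839.2051
  2     2,125.00     1,734.0583     3,468.1166      10,404.3498
  3     2,125.00     1,566.4483     4,699.3450      18,797.3799
  4     2,125.00     1,415.0391     5,660.1565      28,300.7827
  5     1,875.00     1,127.8807     5,639.4035      33,836.4212
  6    26,875.00    14,603.6948    87,622.1687     613,355.1809
  Σ                 22,366.7238   109,008.7929     708,533.3195
P = 22,366.7238.
Convexity = Σ t(t+1)·PV / [P·(1+y)²] = 708,533.3195 / (22,366.7238 × 1.225449) = 25.85013.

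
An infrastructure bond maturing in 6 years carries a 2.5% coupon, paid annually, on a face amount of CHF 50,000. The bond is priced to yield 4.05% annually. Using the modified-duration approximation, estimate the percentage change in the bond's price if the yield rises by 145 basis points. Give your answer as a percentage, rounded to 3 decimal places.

-7.842%

Periodic yield y = 0.0405. Modified duration first:
  t   CF        PV=CF/(1+0.0405)^t    t·PV
  1     1,250.00     1,201.3455     1,201.3455
  2     1,250.00     1,154.5848     2,309.1696
  3     1,250.00     1,109.6442     3,328.9327
  4     1,250.00     1,066.4529     4,265.8116
  5     1,250.00     1,024.9427     5,124.7135
  6    51,250.00    40,386.9784   242,321.8706
  Σ                 45,943.9486   258,551.8435
P = 45,943.9486; D_Mac = 5.62755 yrs; D_mod = 5.62755/(1+0.0405) = 5.40851 yrs.
ΔP/P ≈ -D_mod · Δy = -5.40851 × (+0.0145) = -0.078423 = -7.8423%.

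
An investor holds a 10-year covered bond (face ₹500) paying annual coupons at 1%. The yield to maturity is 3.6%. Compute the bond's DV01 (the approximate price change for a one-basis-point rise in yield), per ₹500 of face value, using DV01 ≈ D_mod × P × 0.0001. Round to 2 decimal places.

₹0.36

Periodic yield y = 0.036.
  t   CF        PV=CF/(1+0.036)^t    t·PV
  1         5.00         4.8263         4.8263
  2         5.00         4.6585         9.3171
  3         5.00         4.4967        13.4900
  4         5.00         4.3404        17.3616
  5         5.00         4.1896        20.9479
  6         5.00         4.0440        24.2640
  7         5.00         3.9035        27.3243
  8         5.00         3.7678        30.1427
  9         5.00         3.6369        32.7322
  10      505.00       354.5633     3,545.6334
  Σ                    392.4270     3,726.0395
P = 392.4270; D_Mac = 9.49486 yrs; D_mod = 9.16492 yrs.
DV01 ≈ 9.16492 × 392.4270 × 0.0001 = 0.359656.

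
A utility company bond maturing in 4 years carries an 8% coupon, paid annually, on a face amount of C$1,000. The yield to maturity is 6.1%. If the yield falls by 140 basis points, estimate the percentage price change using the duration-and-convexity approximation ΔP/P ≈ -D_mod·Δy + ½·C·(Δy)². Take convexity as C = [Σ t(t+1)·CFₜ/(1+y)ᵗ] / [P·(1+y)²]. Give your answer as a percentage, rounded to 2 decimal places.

+4.89%

With y = 0.061:
  t   CF        PV=CF/(1+0.061)^t    t·PV        t(t+1)·PV
  1        80.00        75.4006        75.4006         150.8011
  2        80.00        71.0656       142.1311         426.3934
  3        80.00        66.9798       200.9394         803.7576
  4     1,080.00       852.2406     3,408.9624      17,044.8120
  Σ                  1,065.6865     3,827.4335      18,425.7641
P = 1,065.6865; D_Mac = 3.59152 yrs; D_mod = 3.38503 yrs; C = 15.35908.
Duration effect: -3.38503 × (-0.014) = +0.047390
Convexity effect: 0.5 × 15.35908 × (-0.014)² = +0.0015052
ΔP/P ≈ +0.047390 + 0.0015052 = +0.048896 = +4.8896%.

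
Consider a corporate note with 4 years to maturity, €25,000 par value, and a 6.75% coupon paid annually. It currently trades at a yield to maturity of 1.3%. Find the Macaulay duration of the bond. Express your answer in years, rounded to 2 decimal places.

3.67 years

Periodic yield y = 0.013. Discount each cash flow and weight by its year:
  t   CF        PV=CF/(1+0.013)^t    t·PV
  1     1,687.50     1,665.8440     1,665.8440
  2     1,687.50     1,644.4660     3,288.9319
  3     1,687.50     1,623.3623     4,870.0868
  4    26,687.50    25,343.7054   101,374.8214
  Σ                 30,277.3776   111,199.6842
Price P = Σ PV = 30,277.3776.
Macaulay duration = Σ(t·PV) / P = 111,199.6842 / 30,277.3776 = 3.67270 years.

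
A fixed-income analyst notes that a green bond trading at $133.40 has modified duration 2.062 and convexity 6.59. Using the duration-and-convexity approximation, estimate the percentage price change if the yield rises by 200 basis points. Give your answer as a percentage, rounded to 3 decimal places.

-3.992%

Duration effect: -D_mod·Δy = -2.062 × (+0.02) = -0.041240
Convexity effect: ½·C·(Δy)² = 0.5 × 6.59 × (0.02)² = +0.0013180
ΔP/P ≈ -0.041240 + 0.0013180 = -0.039922
= -3.9922%.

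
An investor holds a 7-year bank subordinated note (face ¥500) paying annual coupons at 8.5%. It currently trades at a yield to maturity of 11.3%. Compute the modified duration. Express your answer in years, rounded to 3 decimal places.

Periodic yield y = 0.113. First find Macaulay duration:
  t   CF        PV=CF/(1+0.113)^t    t·PV
  1        42.50        38.1851        38.1851
  2        42.50        34.3083        68.6165
  3        42.50        30.8250        92.4751
  4        42.50        27.6954       110.7818
  5        42.50        24.8836       124.4180
  6        42.50        22.3572       134.1434
  7       542.50       256.4092     1,794.8644
  Σ                    434.6638     2,363.4841
P = 434.6638; Macaulay duration = 2,363.4841 / 434.6638 = 5.43750 years.
Modified duration = D_Mac / (1 + y) = 5.43750 / 1.113 = 4.88544 years.

4.885 years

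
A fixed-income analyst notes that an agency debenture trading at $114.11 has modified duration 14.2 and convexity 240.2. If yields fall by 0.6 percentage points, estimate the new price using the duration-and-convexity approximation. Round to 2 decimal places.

Duration effect: -D_mod·Δy = -14.2 × (-0.006) = +0.085200
Convexity effect: ½·C·(Δy)² = 0.5 × 240.2 × (-0.006)² = +0.0043236
ΔP/P ≈ +0.085200 + 0.0043236 = +0.0895236
New price ≈ 114.11 × (1 + 0.0895236) = 124.325537996.

$124.33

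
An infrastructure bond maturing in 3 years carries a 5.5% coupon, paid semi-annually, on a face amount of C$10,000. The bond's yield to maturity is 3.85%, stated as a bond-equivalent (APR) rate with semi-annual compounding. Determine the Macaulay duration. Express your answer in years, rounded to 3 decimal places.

Periodic yield y = 0.01925. Discount each cash flow and weight by its period:
  t   CF        PV=CF/(1+0.01925)^t    t·PV
  1       275.00       269.8062       269.8062
  2       275.00       264.7106       529.4211
  3       275.00       259.7111       779.1333
  4       275.00       254.8061     1,019.2244
  5       275.00       249.9937     1,249.9686
  6    10,275.00     9,164.2623    54,985.5736
  Σ                 10,463.2900    58,833.1273
Price P = Σ PV = 10,463.2900.
Macaulay duration = Σ(t·PV) / P = 58,833.1273 / 10,463.2900 = 5.62281 half-year periods.
In years: 5.62281 / 2 = 2.81141 years.

2.811 years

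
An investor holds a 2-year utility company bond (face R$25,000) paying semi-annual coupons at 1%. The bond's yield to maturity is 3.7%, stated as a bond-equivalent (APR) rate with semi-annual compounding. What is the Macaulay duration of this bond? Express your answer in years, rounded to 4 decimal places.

1.9847 years

Periodic yield y = 0.0185. Discount each cash flow and weight by its period:
  t   CF        PV=CF/(1+0.0185)^t    t·PV
  1       125.00       122.7295       122.7295
  2       125.00       120.5002       241.0005
  3       125.00       118.3115       354.9345
  4    25,125.00    23,348.6587    93,394.6348
  Σ                 23,710.2000    94,113.2993
Price P = Σ PV = 23,710.2000.
Macaulay duration = Σ(t·PV) / P = 94,113.2993 / 23,710.2000 = 3.96932 half-year periods.
In years: 3.96932 / 2 = 1.98466 years.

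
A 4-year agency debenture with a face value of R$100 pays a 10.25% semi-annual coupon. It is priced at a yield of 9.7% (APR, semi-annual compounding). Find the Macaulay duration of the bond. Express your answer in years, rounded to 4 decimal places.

Periodic yield y = 0.0485. Discount each cash flow and weight by its period:
  t   CF        PV=CF/(1+0.0485)^t    t·PV
  1        5.125         4.8879         4.8879
  2        5.125         4.6618         9.3237
  3        5.125         4.4462        13.3386
  4        5.125         4.2405        16.9621
  5        5.125         4.0444        20.2219
  6        5.125         3.8573        23.1438
  7        5.125         3.6789        25.7521
  8      105.125        71.9712       575.7693
  Σ                    101.7882       689.3994
Price P = Σ PV = 101.7882.
Macaulay duration = Σ(t·PV) / P = 689.3994 / 101.7882 = 6.77288 half-year periods.
In years: 6.77288 / 2 = 3.38644 years.

3.3864 years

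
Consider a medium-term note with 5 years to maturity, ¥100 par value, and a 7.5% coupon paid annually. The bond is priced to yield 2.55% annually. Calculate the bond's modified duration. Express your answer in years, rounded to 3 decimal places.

Periodic yield y = 0.0255. First find Macaulay duration:
  t   CF        PV=CF/(1+0.0255)^t    t·PV
  1         7.50         7.3135         7.3135
  2         7.50         7.1316        14.2633
  3         7.50         6.9543        20.8629
  4         7.50         6.7814        27.1256
  5       107.50        94.7829       473.9147
  Σ                    122.9638       543.4800
P = 122.9638; Macaulay duration = 543.4800 / 122.9638 = 4.41984 years.
Modified duration = D_Mac / (1 + y) = 4.41984 / 1.0255 = 4.30993 years.

4.310 years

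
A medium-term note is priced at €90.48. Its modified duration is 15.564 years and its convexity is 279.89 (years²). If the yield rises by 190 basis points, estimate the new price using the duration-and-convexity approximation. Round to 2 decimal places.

Duration effect: -D_mod·Δy = -15.564 × (+0.019) = -0.295716
Convexity effect: ½·C·(Δy)² = 0.5 × 279.89 × (0.019)² = +0.050520145
ΔP/P ≈ -0.295716 + 0.050520145 = -0.245195855
New price ≈ 90.48 × (1 - 0.245195855) = 68.2946790396.

€68.29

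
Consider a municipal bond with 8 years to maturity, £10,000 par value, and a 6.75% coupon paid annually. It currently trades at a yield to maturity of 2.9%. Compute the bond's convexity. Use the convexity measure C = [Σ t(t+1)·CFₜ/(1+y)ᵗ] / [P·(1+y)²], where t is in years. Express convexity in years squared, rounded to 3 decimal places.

52.626

With y = 0.029:
  t   CF        PV=CF/(1+0.029)^t    t·PV        t(t+1)·PV
  1       675.00       655.9767       655.9767       1,311.9534
  2       675.00       637.4895     1,274.9790       3,824.9369
  3       675.00       619.5233     1,858.5699       7,434.2797
  4       675.00       602.0635     2,408.2539      12,041.2693
  5       675.00       585.0957     2,925.4785      17,552.8707
  6       675.00       568.6061     3,411.6367      23,881.4567
  7       675.00       552.5813     3,868.0688      30,944.5504
  8    10,675.00     8,492.6824    67,941.4596     611,473.1363
  Σ                 12,714.0184    84,344.4229     708,464.4533
P = 12,714.0184.
Convexity = Σ t(t+1)·PV / [P·(1+y)²] = 708,464.4533 / (12,714.0184 × 1.058841) = 52.62650.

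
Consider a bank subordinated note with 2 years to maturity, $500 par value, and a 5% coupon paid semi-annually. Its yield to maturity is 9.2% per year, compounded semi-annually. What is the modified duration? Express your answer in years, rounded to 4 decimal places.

Periodic yield y = 0.046. First find Macaulay duration:
  t   CF        PV=CF/(1+0.046)^t    t·PV
  1        12.50        11.9503        11.9503
  2        12.50        11.4247        22.8495
  3        12.50        10.9223        32.7670
  4       512.50       428.1216     1,712.4864
  Σ                    462.4189     1,780.0531
P = 462.4189; Macaulay duration = 1,780.0531 / 462.4189 = 3.84944 half-year periods = 1.92472 years.
Modified duration = D_Mac / (1 + y) = 1.92472 / 1.046 = 1.84008 years.

1.8401 years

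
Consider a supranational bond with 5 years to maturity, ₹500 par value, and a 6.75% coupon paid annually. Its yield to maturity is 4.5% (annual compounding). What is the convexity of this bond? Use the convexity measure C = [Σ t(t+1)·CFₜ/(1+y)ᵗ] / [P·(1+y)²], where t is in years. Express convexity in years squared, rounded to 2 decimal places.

With y = 0.045:
  t   CF        PV=CF/(1+0.045)^t    t·PV        t(t+1)·PV
  1        33.75        32.2967        32.2967          64.5933
  2        33.75        30.9059        61.8118         185.4353
  3        33.75        29.5750        88.7250         354.9001
  4        33.75        28.3014       113.2058         566.0289
  5       533.75       428.3082     2,141.5412      12,849.2474
  Σ                    549.3872     2,437.5805      14,020.2050
P = 549.3872.
Convexity = Σ t(t+1)·PV / [P·(1+y)²] = 14,020.2050 / (549.3872 × 1.092025) = 23.36917.

23.37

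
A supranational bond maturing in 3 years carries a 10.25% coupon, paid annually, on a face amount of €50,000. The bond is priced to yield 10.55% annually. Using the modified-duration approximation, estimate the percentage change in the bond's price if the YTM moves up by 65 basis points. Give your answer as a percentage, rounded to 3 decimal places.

-1.604%

Periodic yield y = 0.1055. Modified duration first:
  t   CF        PV=CF/(1+0.1055)^t    t·PV
  1     5,125.00     4,635.9114     4,635.9114
  2     5,125.00     4,193.4974     8,386.9948
  3    55,125.00    40,801.1460   122,403.4381
  Σ                 49,630.5548   135,426.3442
P = 49,630.5548; D_Mac = 2.72869 yrs; D_mod = 2.72869/(1+0.1055) = 2.46828 yrs.
ΔP/P ≈ -D_mod · Δy = -2.46828 × (+0.0065) = -0.016044 = -1.6044%.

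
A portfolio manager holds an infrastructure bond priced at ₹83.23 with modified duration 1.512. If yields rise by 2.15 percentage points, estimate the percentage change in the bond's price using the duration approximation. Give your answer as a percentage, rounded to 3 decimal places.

-3.251%

Duration approximation: ΔP/P ≈ -D_mod · Δy = -1.512 × (+0.0215) = -0.032508.
As a percentage: -3.2508%.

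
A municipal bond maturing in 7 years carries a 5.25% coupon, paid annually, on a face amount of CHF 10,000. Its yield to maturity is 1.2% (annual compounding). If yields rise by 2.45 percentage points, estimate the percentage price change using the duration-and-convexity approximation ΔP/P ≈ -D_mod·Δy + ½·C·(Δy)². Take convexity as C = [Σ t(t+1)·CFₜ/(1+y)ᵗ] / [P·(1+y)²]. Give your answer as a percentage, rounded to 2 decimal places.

-13.53%

With y = 0.012:
  t   CF        PV=CF/(1+0.012)^t    t·PV        t(t+1)·PV
  1       525.00       518.7747       518.7747       1,037.5494
  2       525.00       512.6232     1,025.2464       3,075.7393
  3       525.00       506.5447     1,519.6341       6,078.5363
  4       525.00       500.5382     2,002.1529      10,010.7646
  5       525.00       494.6030     2,473.0150      14,838.0898
  6       525.00       488.7381     2,932.4288      20,527.0017
  7    10,525.00     9,681.8537    67,772.9761     542,183.8086
  Σ                 12,703.6757    78,244.2280     597,751.4898
P = 12,703.6757; D_Mac = 6.15918 yrs; D_mod = 6.08615 yrs; C = 45.94415.
Duration effect: -6.08615 × (+0.0245) = -0.149111
Convexity effect: 0.5 × 45.94415 × (0.0245)² = +0.0137890
ΔP/P ≈ -0.149111 + 0.0137890 = -0.135322 = -13.5322%.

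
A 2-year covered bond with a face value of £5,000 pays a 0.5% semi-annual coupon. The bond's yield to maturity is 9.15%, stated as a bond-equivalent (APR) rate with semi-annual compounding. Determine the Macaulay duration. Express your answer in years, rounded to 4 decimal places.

Periodic yield y = 0.04575. Discount each cash flow and weight by its period:
  t   CF        PV=CF/(1+0.04575)^t    t·PV
  1        12.50        11.9531        11.9531
  2        12.50        11.4302        22.8604
  3        12.50        10.9302        32.7905
  4     5,012.50     4,191.2435    16,764.9740
  Σ                  4,225.5570    16,832.5780
Price P = Σ PV = 4,225.5570.
Macaulay duration = Σ(t·PV) / P = 16,832.5780 / 4,225.5570 = 3.98352 half-year periods.
In years: 3.98352 / 2 = 1.99176 years.

1.9918 years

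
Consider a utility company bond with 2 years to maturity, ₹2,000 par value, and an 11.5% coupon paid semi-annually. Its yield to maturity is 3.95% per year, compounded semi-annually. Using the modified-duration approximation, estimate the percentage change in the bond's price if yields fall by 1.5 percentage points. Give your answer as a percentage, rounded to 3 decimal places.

+2.727%

Periodic yield y = 0.01975. Modified duration first:
  t   CF        PV=CF/(1+0.01975)^t    t·PV
  1       115.00       112.7727       112.7727
  2       115.00       110.5886       221.1772
  3       115.00       108.4468       325.3404
  4     2,115.00     1,955.8499     7,823.3995
  Σ                  2,287.6580     8,482.6898
P = 2,287.6580; D_Mac = 3.70802 half-year periods = 1.85401 yrs; D_mod = 1.85401/(1+0.01975) = 1.81810 yrs.
ΔP/P ≈ -D_mod · Δy = -1.81810 × (-0.015) = +0.027272 = +2.7272%.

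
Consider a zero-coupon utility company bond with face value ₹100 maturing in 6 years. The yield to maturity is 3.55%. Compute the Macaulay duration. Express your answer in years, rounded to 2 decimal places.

A zero-coupon bond has a single cash flow at maturity, so its Macaulay duration equals its maturity: 6 years.

6.00 years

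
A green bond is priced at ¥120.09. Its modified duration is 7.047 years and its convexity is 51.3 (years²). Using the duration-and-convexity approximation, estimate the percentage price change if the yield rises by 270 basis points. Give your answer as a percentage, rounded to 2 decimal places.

-17.16%

Duration effect: -D_mod·Δy = -7.047 × (+0.027) = -0.190269
Convexity effect: ½·C·(Δy)² = 0.5 × 51.3 × (0.027)² = +0.01869885
ΔP/P ≈ -0.190269 + 0.01869885 = -0.17157015
= -17.157015%.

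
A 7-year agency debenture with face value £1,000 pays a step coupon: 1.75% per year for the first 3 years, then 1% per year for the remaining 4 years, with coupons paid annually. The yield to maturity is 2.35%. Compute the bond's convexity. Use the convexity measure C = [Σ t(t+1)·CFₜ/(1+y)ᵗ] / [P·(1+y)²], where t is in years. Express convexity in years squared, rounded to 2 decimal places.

With y = 0.0235:
  t   CF        PV=CF/(1+0.0235)^t    t·PV        t(t+1)·PV
  1        17.50        17.0982        17.0982          34.1964
  2        17.50        16.7056        33.4112         100.2337
  3        17.50        16.3220        48.9661         195.8645
  4        10.00         9.1127        36.4509         182.2546
  5        10.00         8.9035        44.5175         267.1050
  6        10.00         8.6991        52.1944         365.3610
  7     1,010.00       858.4331     6,009.0316      48,072.2525
  Σ                    935.2742     6,241.6700      49,217.2677
P = 935.2742.
Convexity = Σ t(t+1)·PV / [P·(1+y)²] = 49,217.2677 / (935.2742 × 1.047552) = 50.23459.

50.23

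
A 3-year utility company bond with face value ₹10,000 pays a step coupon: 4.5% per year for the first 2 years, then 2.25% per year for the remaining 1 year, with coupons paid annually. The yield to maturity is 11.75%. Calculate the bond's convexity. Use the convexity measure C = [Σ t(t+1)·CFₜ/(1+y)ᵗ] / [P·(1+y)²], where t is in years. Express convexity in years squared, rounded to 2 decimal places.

9.00

With y = 0.1175:
  t   CF        PV=CF/(1+0.1175)^t    t·PV        t(t+1)·PV
  1       450.00       402.6846       402.6846         805.3691
  2       450.00       360.3441       720.6883       2,162.0648
  3    10,225.00     7,326.9077    21,980.7231      87,922.8925
  Σ                  8,089.9364    23,104.0960      90,890.3264
P = 8,089.9364.
Convexity = Σ t(t+1)·PV / [P·(1+y)²] = 90,890.3264 / (8,089.9364 × 1.248806) = 8.99658.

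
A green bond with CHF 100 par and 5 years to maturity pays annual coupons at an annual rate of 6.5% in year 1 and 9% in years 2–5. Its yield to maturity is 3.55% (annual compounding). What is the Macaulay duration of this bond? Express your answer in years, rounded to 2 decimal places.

Periodic yield y = 0.0355. Discount each cash flow and weight by its year:
  t   CF        PV=CF/(1+0.0355)^t    t·PV
  1         6.50         6.2772         6.2772
  2         9.00         8.3935        16.7870
  3         9.00         8.1057        24.3172
  4         9.00         7.8278        31.3114
  5       109.00        91.5537       457.7686
  Σ                    122.1579       536.4613
Price P = Σ PV = 122.1579.
Macaulay duration = Σ(t·PV) / P = 536.4613 / 122.1579 = 4.39154 years.

4.39 years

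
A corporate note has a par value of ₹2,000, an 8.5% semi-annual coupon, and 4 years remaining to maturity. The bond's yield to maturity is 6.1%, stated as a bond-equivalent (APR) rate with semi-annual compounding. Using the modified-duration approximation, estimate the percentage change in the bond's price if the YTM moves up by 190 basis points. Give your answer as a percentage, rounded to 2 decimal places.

-6.45%

Periodic yield y = 0.0305. Modified duration first:
  t   CF        PV=CF/(1+0.0305)^t    t·PV
  1        85.00        82.4842        82.4842
  2        85.00        80.0429       160.0858
  3        85.00        77.6739       233.0216
  4        85.00        75.3749       301.4997
  5        85.00        73.1440       365.7202
  6        85.00        70.9792       425.8751
  7        85.00        68.8784       482.1487
  8     2,085.00     1,639.5403    13,116.3222
  Σ                  2,168.1178    15,167.1576
P = 2,168.1178; D_Mac = 6.99554 half-year periods = 3.49777 yrs; D_mod = 3.49777/(1+0.0305) = 3.39425 yrs.
ΔP/P ≈ -D_mod · Δy = -3.39425 × (+0.019) = -0.064491 = -6.4491%.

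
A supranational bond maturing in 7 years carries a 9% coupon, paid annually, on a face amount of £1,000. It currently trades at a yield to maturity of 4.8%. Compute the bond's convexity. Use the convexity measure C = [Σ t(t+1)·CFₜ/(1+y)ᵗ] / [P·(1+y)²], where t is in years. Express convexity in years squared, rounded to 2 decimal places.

38.07

With y = 0.048:
  t   CF        PV=CF/(1+0.048)^t    t·PV        t(t+1)·PV
  1        90.00        85.8779        85.8779         171.7557
  2        90.00        81.9445       163.8891         491.6672
  3        90.00        78.1913       234.5740         938.2961
  4        90.00        74.6101       298.4402       1,492.2012
  5        90.00        71.1928       355.9640       2,135.7841
  6        90.00        67.9321       407.5924       2,853.1467
  7     1,090.00       785.0504     5,495.3525      43,962.8204
  Σ                  1,244.7990     7,041.6901      52,045.6713
P = 1,244.7990.
Convexity = Σ t(t+1)·PV / [P·(1+y)²] = 52,045.6713 / (1,244.7990 × 1.098304) = 38.06824.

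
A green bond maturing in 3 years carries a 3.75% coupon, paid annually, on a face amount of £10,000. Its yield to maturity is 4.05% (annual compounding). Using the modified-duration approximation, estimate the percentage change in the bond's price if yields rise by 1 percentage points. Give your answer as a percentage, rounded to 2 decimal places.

-2.78%

Periodic yield y = 0.0405. Modified duration first:
  t   CF        PV=CF/(1+0.0405)^t    t·PV
  1       375.00       360.4037       360.4037
  2       375.00       346.3754       692.7509
  3    10,375.00     9,210.0471    27,630.1413
  Σ                  9,916.8262    28,683.2959
P = 9,916.8262; D_Mac = 2.89239 yrs; D_mod = 2.89239/(1+0.0405) = 2.77980 yrs.
ΔP/P ≈ -D_mod · Δy = -2.77980 × (+0.01) = -0.027798 = -2.7798%.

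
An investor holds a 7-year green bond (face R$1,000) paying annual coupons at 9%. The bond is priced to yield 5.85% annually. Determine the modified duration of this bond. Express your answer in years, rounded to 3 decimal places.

Periodic yield y = 0.0585. First find Macaulay duration:
  t   CF        PV=CF/(1+0.0585)^t    t·PV
  1        90.00        85.0260        85.0260
  2        90.00        80.3269       160.6537
  3        90.00        75.8874       227.6623
  4        90.00        71.6934       286.7735
  5        90.00        67.7311       338.6556
  6        90.00        63.9878       383.9269
  7     1,090.00       732.1338     5,124.9367
  Σ                  1,176.7864     6,607.6347
P = 1,176.7864; Macaulay duration = 6,607.6347 / 1,176.7864 = 5.61498 years.
Modified duration = D_Mac / (1 + y) = 5.61498 / 1.0585 = 5.30466 years.

5.305 years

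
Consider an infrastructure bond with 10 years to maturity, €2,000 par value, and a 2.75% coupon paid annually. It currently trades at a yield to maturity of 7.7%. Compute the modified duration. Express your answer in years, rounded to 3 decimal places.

Periodic yield y = 0.077. First find Macaulay duration:
  t   CF        PV=CF/(1+0.077)^t    t·PV
  1        55.00        51.0678        51.0678
  2        55.00        47.4167        94.8334
  3        55.00        44.0266       132.0799
  4        55.00        40.8790       163.5159
  5        55.00        37.9563       189.7816
  6        55.00        35.2426       211.4559
  7        55.00        32.7230       229.0608
  8        55.00        30.3834       243.0676
  9        55.00        28.2112       253.9007
  10    2,055.00       978.7117     9,787.1173
  Σ                  1,326.6184    11,355.8808
P = 1,326.6184; Macaulay duration = 11,355.8808 / 1,326.6184 = 8.56002 years.
Modified duration = D_Mac / (1 + y) = 8.56002 / 1.077 = 7.94802 years.

7.948 years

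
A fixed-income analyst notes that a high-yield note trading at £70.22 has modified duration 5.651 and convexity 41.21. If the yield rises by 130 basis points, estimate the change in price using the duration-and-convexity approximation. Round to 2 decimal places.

-£4.91

Duration effect: -D_mod·Δy = -5.651 × (+0.013) = -0.073463
Convexity effect: ½·C·(Δy)² = 0.5 × 41.21 × (0.013)² = +0.003482245
ΔP/P ≈ -0.073463 + 0.003482245 = -0.069980755
ΔP ≈ 70.22 × (-0.069980755) = -4.9140486161.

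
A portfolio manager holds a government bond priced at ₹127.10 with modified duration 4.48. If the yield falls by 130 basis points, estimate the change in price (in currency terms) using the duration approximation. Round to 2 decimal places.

+₹7.40

Duration approximation: ΔP/P ≈ -D_mod · Δy = -4.48 × (-0.013) = +0.058240.
ΔP ≈ 127.10 × (+0.058240) = +7.402304.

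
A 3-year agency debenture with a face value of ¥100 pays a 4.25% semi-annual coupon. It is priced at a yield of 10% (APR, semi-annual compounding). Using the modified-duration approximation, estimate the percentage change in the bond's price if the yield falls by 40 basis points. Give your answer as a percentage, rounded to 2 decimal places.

Periodic yield y = 0.05. Modified duration first:
  t   CF        PV=CF/(1+0.05)^t    t·PV
  1        2.125         2.0238         2.0238
  2        2.125         1.9274         3.8549
  3        2.125         1.8357         5.5070
  4        2.125         1.7482         6.9930
  5        2.125         1.6650         8.3250
  6      102.125        76.2072       457.2435
  Σ                     85.4074       483.9471
P = 85.4074; D_Mac = 5.66634 half-year periods = 2.83317 yrs; D_mod = 2.83317/(1+0.05) = 2.69826 yrs.
ΔP/P ≈ -D_mod · Δy = -2.69826 × (-0.004) = +0.010793 = +1.0793%.

+1.08%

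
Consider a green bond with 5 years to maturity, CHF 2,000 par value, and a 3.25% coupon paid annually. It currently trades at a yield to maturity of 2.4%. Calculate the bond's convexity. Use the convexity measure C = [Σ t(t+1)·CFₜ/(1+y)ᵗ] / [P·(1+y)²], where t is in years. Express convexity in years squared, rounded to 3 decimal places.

With y = 0.024:
  t   CF        PV=CF/(1+0.024)^t    t·PV        t(t+1)·PV
  1        65.00        63.4766        63.4766         126.9531
  2        65.00        61.9888       123.9777         371.9330
  3        65.00        60.5360       181.6079         726.4316
  4        65.00        59.1172       236.4686       1,182.3431
  5     2,065.00     1,834.0884     9,170.4422      55,022.6531
  Σ                  2,079.2070     9,775.9729      57,430.3139
P = 2,079.2070.
Convexity = Σ t(t+1)·PV / [P·(1+y)²] = 57,430.3139 / (2,079.2070 × 1.048576) = 26.34169.

26.342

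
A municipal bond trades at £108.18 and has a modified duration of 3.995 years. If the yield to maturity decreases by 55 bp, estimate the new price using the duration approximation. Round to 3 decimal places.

£110.557

Duration approximation: ΔP/P ≈ -D_mod · Δy = -3.995 × (-0.0055) = +0.0219725.
New price ≈ 108.18 × (1 + 0.0219725) = 110.55698505.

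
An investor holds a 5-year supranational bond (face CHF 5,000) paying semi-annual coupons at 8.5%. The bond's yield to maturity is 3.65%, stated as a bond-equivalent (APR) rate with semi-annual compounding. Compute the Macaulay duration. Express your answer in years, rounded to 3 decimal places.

4.266 years

Periodic yield y = 0.01825. Discount each cash flow and weight by its period:
  t   CF        PV=CF/(1+0.01825)^t    t·PV
  1       212.50       208.6914       208.6914
  2       212.50       204.9510       409.9021
  3       212.50       201.2777       603.8331
  4       212.50       197.6702       790.6809
  5       212.50       194.1274       970.6370
  6       212.50       190.6481     1,143.8884
  7       212.50       187.2311     1,310.6177
  8       212.50       183.8754     1,471.0030
  9       212.50       180.5798     1,625.2182
  10    5,212.50     4,350.1264    43,501.2644
  Σ                  6,099.1785    52,035.7363
Price P = Σ PV = 6,099.1785.
Macaulay duration = Σ(t·PV) / P = 52,035.7363 / 6,099.1785 = 8.53160 half-year periods.
In years: 8.53160 / 2 = 4.26580 years.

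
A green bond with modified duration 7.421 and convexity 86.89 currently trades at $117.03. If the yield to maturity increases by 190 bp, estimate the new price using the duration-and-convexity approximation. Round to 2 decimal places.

$102.36

Duration effect: -D_mod·Δy = -7.421 × (+0.019) = -0.140999
Convexity effect: ½·C·(Δy)² = 0.5 × 86.89 × (0.019)² = +0.015683645
ΔP/P ≈ -0.140999 + 0.015683645 = -0.125315355
New price ≈ 117.03 × (1 - 0.125315355) = 102.36434400435.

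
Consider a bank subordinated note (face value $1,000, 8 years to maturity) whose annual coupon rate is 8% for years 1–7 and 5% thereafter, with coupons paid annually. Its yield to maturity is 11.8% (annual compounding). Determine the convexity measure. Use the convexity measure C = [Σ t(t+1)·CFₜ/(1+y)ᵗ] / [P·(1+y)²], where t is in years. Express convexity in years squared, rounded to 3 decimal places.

38.475

With y = 0.118:
  t   CF        PV=CF/(1+0.118)^t    t·PV        t(t+1)·PV
  1        80.00        71.5564        71.5564         143.1127
  2        80.00        64.0039       128.0078         384.0233
  3        80.00        57.2486       171.7457         686.9827
  4        80.00        51.2062       204.8249       1,024.1245
  5        80.00        45.8016       229.0082       1,374.0490
  6        80.00        40.9675       245.8048       1,720.6338
  7        80.00        36.6435       256.5047       2,052.0380
  8     1,050.00       430.1846     3,441.4769      30,973.2920
  Σ                    797.6123     4,748.9294      38,358.2561
P = 797.6123.
Convexity = Σ t(t+1)·PV / [P·(1+y)²] = 38,358.2561 / (797.6123 × 1.249924) = 38.47542.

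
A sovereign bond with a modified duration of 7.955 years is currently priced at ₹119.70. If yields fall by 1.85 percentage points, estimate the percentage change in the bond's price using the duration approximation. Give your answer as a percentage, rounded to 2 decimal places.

+14.72%

Duration approximation: ΔP/P ≈ -D_mod · Δy = -7.955 × (-0.0185) = +0.1471675.
As a percentage: +14.71675%.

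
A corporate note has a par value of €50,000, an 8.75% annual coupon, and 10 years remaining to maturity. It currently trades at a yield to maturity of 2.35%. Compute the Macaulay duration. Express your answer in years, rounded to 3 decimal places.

Periodic yield y = 0.0235. Discount each cash flow and weight by its year:
  t   CF        PV=CF/(1+0.0235)^t    t·PV
  1     4,375.00     4,274.5481     4,274.5481
  2     4,375.00     4,176.4027     8,352.8053
  3     4,375.00     4,080.5107    12,241.5320
  4     4,375.00     3,986.8204    15,947.2815
  5     4,375.00     3,895.2813    19,476.4063
  6     4,375.00     3,805.8439    22,835.0636
  7     4,375.00     3,718.4601    26,029.2209
  8     4,375.00     3,633.0827    29,064.6614
  9     4,375.00     3,549.6655    31,946.9899
  10   54,375.00    43,104.3202   431,043.2018
  Σ                 78,224.9355   601,211.7108
Price P = Σ PV = 78,224.9355.
Macaulay duration = Σ(t·PV) / P = 601,211.7108 / 78,224.9355 = 7.68568 years.

7.686 years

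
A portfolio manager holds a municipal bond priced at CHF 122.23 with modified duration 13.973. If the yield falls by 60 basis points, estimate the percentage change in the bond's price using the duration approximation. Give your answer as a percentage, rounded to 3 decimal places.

Duration approximation: ΔP/P ≈ -D_mod · Δy = -13.973 × (-0.006) = +0.083838.
As a percentage: +8.3838%.

+8.384%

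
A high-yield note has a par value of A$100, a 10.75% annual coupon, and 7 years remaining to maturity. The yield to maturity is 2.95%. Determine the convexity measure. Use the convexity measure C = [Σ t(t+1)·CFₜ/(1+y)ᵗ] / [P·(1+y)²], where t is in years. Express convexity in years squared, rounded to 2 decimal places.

With y = 0.0295:
  t   CF        PV=CF/(1+0.0295)^t    t·PV        t(t+1)·PV
  1        10.75        10.4420        10.4420          20.8839
  2        10.75        10.1428        20.2855          60.8565
  3        10.75         9.8521        29.5563         118.2254
  4        10.75         9.5698        38.2792         191.3961
  5        10.75         9.2956        46.4779         278.8675
  6        10.75         9.0292        54.1753         379.2273
  7       110.75        90.3565       632.4953       5,059.9626
  Σ                    148.6879       831.7116       6,109.4193
P = 148.6879.
Convexity = Σ t(t+1)·PV / [P·(1+y)²] = 6,109.4193 / (148.6879 × 1.059870) = 38.76784.

38.77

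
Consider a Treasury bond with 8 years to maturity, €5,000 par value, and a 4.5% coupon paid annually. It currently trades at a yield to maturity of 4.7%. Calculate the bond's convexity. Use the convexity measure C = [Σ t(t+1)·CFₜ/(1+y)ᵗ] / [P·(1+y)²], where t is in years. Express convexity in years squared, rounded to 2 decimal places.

53.60

With y = 0.047:
  t   CF        PV=CF/(1+0.047)^t    t·PV        t(t+1)·PV
  1       225.00       214.8997       214.8997         429.7994
  2       225.00       205.2528       410.5057       1,231.5170
  3       225.00       196.0390       588.1170       2,352.4680
  4       225.00       187.2388       748.9551       3,744.7755
  5       225.00       178.8336       894.1680       5,365.0079
  6       225.00       170.8057     1,024.8344       7,173.8405
  7       225.00       163.1382     1,141.9676       9,135.7409
  8     5,225.00     3,618.3689    28,946.9512     260,522.5604
  Σ                  4,934.5768    33,970.3986     289,955.7096
P = 4,934.5768.
Convexity = Σ t(t+1)·PV / [P·(1+y)²] = 289,955.7096 / (4,934.5768 × 1.096209) = 53.60291.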